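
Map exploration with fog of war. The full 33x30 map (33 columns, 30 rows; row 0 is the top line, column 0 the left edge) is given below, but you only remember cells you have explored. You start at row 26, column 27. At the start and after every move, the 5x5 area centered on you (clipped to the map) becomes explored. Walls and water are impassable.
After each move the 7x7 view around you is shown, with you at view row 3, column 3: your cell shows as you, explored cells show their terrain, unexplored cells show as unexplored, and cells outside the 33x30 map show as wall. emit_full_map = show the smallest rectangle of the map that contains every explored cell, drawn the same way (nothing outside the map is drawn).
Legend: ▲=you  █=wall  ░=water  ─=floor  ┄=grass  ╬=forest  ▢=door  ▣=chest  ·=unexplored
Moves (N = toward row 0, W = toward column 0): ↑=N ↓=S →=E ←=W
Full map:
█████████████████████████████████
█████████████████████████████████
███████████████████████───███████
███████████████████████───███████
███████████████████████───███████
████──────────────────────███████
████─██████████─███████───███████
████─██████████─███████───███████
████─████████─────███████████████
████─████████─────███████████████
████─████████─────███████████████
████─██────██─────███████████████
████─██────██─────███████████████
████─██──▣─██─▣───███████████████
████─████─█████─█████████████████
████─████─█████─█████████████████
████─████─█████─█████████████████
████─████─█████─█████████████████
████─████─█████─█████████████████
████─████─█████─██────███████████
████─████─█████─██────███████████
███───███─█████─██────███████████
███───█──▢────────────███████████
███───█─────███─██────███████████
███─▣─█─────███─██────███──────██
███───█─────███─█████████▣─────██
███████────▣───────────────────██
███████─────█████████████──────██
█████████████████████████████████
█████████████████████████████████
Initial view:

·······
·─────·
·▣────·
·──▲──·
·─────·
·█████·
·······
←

·······
·█─────
·█▣────
·──▲───
·█─────
·██████
·······

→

·······
█─────·
█▣────·
───▲──·
█─────·
██████·
·······

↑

·······
·█████·
█─────·
█▣─▲──·
──────·
█─────·
██████·

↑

·······
·█████·
·█████·
█──▲──·
█▣────·
──────·
█─────·

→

·······
██████·
██████·
───▲──·
▣─────·
──────·
─────··

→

·······
██████·
██████·
───▲─█·
─────█·
─────█·
────···

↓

██████·
██████·
─────█·
───▲─█·
─────█·
─────█·
████···

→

█████·█
███████
────███
───▲███
────███
────███
███···█

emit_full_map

·███████·
·████████
█──────██
█▣────▲██
───────██
█──────██
██████···

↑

······█
███████
███████
───▲███
────███
────███
────███

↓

███████
███████
────███
───▲███
────███
────███
███···█

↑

······█
███████
███████
───▲███
────███
────███
────███

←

·······
███████
███████
───▲─██
─────██
─────██
─────██

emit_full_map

·████████
·████████
█────▲─██
█▣─────██
───────██
█──────██
██████···


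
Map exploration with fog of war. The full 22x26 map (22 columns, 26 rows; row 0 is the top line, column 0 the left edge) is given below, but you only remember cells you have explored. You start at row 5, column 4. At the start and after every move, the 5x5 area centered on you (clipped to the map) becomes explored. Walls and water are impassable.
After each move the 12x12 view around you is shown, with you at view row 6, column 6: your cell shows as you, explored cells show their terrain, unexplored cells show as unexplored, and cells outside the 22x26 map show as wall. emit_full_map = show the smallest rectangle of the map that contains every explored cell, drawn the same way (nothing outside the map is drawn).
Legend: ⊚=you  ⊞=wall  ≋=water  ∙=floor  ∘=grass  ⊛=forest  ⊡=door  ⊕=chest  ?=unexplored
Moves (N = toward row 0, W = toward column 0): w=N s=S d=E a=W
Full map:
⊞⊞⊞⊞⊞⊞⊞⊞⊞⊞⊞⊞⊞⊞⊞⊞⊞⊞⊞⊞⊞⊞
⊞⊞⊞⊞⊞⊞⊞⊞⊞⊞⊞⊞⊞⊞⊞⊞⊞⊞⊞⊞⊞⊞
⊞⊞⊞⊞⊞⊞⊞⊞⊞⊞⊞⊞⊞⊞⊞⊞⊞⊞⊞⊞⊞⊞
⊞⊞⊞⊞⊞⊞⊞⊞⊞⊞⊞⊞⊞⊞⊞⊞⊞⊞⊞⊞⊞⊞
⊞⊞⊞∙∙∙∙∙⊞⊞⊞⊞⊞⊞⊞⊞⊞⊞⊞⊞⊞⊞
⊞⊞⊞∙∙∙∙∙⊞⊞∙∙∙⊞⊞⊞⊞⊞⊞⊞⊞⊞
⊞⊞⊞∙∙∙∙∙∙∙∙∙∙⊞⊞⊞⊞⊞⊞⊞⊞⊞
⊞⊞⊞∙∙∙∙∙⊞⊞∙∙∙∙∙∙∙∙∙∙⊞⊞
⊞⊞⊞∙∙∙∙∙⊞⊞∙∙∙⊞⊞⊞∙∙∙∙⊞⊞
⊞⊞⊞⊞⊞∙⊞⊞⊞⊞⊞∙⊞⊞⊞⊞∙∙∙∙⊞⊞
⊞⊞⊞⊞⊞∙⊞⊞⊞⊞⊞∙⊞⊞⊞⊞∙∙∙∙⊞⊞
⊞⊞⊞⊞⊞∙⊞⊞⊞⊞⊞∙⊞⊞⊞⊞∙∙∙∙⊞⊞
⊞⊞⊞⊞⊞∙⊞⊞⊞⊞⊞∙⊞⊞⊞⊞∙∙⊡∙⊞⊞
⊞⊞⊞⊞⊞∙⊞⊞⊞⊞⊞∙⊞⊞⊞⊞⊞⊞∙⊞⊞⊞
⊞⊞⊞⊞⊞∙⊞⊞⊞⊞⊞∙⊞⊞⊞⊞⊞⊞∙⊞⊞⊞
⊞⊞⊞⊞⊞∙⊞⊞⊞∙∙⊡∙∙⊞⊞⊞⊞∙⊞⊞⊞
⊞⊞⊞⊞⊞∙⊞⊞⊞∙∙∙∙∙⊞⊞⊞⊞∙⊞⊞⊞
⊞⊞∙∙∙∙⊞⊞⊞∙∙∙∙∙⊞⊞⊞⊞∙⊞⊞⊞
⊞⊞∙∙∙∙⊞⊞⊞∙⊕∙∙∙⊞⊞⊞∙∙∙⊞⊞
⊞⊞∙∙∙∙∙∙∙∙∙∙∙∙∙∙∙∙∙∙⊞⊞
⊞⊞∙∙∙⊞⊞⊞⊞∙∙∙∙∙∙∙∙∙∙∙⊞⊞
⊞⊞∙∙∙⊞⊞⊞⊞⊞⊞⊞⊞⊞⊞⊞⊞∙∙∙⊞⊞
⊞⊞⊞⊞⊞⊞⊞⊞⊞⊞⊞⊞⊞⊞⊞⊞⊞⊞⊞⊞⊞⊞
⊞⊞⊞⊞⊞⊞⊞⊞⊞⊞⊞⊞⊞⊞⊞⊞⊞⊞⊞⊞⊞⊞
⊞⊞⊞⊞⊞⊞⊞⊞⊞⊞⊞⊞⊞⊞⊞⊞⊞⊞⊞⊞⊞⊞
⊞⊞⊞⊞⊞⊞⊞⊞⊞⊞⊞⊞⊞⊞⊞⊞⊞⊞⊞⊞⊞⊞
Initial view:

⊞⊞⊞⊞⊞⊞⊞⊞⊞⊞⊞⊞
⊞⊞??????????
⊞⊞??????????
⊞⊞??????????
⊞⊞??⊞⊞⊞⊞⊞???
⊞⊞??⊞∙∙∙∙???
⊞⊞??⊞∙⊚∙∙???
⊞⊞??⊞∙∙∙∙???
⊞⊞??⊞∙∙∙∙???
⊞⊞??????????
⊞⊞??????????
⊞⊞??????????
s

⊞⊞??????????
⊞⊞??????????
⊞⊞??????????
⊞⊞??⊞⊞⊞⊞⊞???
⊞⊞??⊞∙∙∙∙???
⊞⊞??⊞∙∙∙∙???
⊞⊞??⊞∙⊚∙∙???
⊞⊞??⊞∙∙∙∙???
⊞⊞??⊞∙∙∙∙???
⊞⊞??????????
⊞⊞??????????
⊞⊞??????????

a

⊞⊞⊞?????????
⊞⊞⊞?????????
⊞⊞⊞?????????
⊞⊞⊞??⊞⊞⊞⊞⊞??
⊞⊞⊞?⊞⊞∙∙∙∙??
⊞⊞⊞?⊞⊞∙∙∙∙??
⊞⊞⊞?⊞⊞⊚∙∙∙??
⊞⊞⊞?⊞⊞∙∙∙∙??
⊞⊞⊞?⊞⊞∙∙∙∙??
⊞⊞⊞?????????
⊞⊞⊞?????????
⊞⊞⊞?????????

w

⊞⊞⊞⊞⊞⊞⊞⊞⊞⊞⊞⊞
⊞⊞⊞?????????
⊞⊞⊞?????????
⊞⊞⊞?????????
⊞⊞⊞?⊞⊞⊞⊞⊞⊞??
⊞⊞⊞?⊞⊞∙∙∙∙??
⊞⊞⊞?⊞⊞⊚∙∙∙??
⊞⊞⊞?⊞⊞∙∙∙∙??
⊞⊞⊞?⊞⊞∙∙∙∙??
⊞⊞⊞?⊞⊞∙∙∙∙??
⊞⊞⊞?????????
⊞⊞⊞?????????

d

⊞⊞⊞⊞⊞⊞⊞⊞⊞⊞⊞⊞
⊞⊞??????????
⊞⊞??????????
⊞⊞??????????
⊞⊞?⊞⊞⊞⊞⊞⊞???
⊞⊞?⊞⊞∙∙∙∙???
⊞⊞?⊞⊞∙⊚∙∙???
⊞⊞?⊞⊞∙∙∙∙???
⊞⊞?⊞⊞∙∙∙∙???
⊞⊞?⊞⊞∙∙∙∙???
⊞⊞??????????
⊞⊞??????????

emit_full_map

⊞⊞⊞⊞⊞⊞
⊞⊞∙∙∙∙
⊞⊞∙⊚∙∙
⊞⊞∙∙∙∙
⊞⊞∙∙∙∙
⊞⊞∙∙∙∙

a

⊞⊞⊞⊞⊞⊞⊞⊞⊞⊞⊞⊞
⊞⊞⊞?????????
⊞⊞⊞?????????
⊞⊞⊞?????????
⊞⊞⊞?⊞⊞⊞⊞⊞⊞??
⊞⊞⊞?⊞⊞∙∙∙∙??
⊞⊞⊞?⊞⊞⊚∙∙∙??
⊞⊞⊞?⊞⊞∙∙∙∙??
⊞⊞⊞?⊞⊞∙∙∙∙??
⊞⊞⊞?⊞⊞∙∙∙∙??
⊞⊞⊞?????????
⊞⊞⊞?????????

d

⊞⊞⊞⊞⊞⊞⊞⊞⊞⊞⊞⊞
⊞⊞??????????
⊞⊞??????????
⊞⊞??????????
⊞⊞?⊞⊞⊞⊞⊞⊞???
⊞⊞?⊞⊞∙∙∙∙???
⊞⊞?⊞⊞∙⊚∙∙???
⊞⊞?⊞⊞∙∙∙∙???
⊞⊞?⊞⊞∙∙∙∙???
⊞⊞?⊞⊞∙∙∙∙???
⊞⊞??????????
⊞⊞??????????


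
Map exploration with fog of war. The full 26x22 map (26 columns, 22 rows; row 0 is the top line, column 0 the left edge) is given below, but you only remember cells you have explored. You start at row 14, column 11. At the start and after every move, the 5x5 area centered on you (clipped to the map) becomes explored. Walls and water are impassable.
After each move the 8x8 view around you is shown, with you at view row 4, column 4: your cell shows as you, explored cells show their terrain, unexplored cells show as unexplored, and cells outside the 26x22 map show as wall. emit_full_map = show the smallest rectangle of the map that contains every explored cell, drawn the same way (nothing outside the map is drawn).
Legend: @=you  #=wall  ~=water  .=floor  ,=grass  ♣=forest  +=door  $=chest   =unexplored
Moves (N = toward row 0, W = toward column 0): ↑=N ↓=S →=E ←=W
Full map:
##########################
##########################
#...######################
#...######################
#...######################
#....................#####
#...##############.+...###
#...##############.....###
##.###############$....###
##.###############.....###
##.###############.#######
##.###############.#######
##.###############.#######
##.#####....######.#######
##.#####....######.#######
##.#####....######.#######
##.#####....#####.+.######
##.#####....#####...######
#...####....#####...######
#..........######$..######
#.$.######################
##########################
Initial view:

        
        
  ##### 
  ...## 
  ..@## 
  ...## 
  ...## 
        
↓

        
  ##### 
  ...## 
  ...## 
  ..@## 
  ...## 
  ...## 
        

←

        
   #####
  ....##
  ....##
  ..@.##
  ....##
  ....##
        

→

        
  ##### 
 ....## 
 ....## 
 ...@## 
 ....## 
 ....## 
        

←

        
   #####
  ....##
  ....##
  ..@.##
  ....##
  ....##
        

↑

        
        
  ######
  ....##
  ..@.##
  ....##
  ....##
  ....##

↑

        
        
  ##### 
  ######
  ..@.##
  ....##
  ....##
  ....##

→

        
        
 ###### 
 ###### 
 ...@## 
 ....## 
 ....## 
 ....## 

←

        
        
  ######
  ######
  ..@.##
  ....##
  ....##
  ....##

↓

        
  ######
  ######
  ....##
  ..@.##
  ....##
  ....##
  ....##

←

        
   #####
  ######
  #....#
  #.@..#
  #....#
  #....#
   ....#

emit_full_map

 ######
#######
#....##
#.@..##
#....##
#....##
 ....##

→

        
  ######
 #######
 #....##
 #..@.##
 #....##
 #....##
  ....##

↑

        
        
  ######
 #######
 #..@.##
 #....##
 #....##
 #....##

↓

        
  ######
 #######
 #....##
 #..@.##
 #....##
 #....##
  ....##

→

        
 ###### 
####### 
#....## 
#...@## 
#....## 
#....## 
 ....## 


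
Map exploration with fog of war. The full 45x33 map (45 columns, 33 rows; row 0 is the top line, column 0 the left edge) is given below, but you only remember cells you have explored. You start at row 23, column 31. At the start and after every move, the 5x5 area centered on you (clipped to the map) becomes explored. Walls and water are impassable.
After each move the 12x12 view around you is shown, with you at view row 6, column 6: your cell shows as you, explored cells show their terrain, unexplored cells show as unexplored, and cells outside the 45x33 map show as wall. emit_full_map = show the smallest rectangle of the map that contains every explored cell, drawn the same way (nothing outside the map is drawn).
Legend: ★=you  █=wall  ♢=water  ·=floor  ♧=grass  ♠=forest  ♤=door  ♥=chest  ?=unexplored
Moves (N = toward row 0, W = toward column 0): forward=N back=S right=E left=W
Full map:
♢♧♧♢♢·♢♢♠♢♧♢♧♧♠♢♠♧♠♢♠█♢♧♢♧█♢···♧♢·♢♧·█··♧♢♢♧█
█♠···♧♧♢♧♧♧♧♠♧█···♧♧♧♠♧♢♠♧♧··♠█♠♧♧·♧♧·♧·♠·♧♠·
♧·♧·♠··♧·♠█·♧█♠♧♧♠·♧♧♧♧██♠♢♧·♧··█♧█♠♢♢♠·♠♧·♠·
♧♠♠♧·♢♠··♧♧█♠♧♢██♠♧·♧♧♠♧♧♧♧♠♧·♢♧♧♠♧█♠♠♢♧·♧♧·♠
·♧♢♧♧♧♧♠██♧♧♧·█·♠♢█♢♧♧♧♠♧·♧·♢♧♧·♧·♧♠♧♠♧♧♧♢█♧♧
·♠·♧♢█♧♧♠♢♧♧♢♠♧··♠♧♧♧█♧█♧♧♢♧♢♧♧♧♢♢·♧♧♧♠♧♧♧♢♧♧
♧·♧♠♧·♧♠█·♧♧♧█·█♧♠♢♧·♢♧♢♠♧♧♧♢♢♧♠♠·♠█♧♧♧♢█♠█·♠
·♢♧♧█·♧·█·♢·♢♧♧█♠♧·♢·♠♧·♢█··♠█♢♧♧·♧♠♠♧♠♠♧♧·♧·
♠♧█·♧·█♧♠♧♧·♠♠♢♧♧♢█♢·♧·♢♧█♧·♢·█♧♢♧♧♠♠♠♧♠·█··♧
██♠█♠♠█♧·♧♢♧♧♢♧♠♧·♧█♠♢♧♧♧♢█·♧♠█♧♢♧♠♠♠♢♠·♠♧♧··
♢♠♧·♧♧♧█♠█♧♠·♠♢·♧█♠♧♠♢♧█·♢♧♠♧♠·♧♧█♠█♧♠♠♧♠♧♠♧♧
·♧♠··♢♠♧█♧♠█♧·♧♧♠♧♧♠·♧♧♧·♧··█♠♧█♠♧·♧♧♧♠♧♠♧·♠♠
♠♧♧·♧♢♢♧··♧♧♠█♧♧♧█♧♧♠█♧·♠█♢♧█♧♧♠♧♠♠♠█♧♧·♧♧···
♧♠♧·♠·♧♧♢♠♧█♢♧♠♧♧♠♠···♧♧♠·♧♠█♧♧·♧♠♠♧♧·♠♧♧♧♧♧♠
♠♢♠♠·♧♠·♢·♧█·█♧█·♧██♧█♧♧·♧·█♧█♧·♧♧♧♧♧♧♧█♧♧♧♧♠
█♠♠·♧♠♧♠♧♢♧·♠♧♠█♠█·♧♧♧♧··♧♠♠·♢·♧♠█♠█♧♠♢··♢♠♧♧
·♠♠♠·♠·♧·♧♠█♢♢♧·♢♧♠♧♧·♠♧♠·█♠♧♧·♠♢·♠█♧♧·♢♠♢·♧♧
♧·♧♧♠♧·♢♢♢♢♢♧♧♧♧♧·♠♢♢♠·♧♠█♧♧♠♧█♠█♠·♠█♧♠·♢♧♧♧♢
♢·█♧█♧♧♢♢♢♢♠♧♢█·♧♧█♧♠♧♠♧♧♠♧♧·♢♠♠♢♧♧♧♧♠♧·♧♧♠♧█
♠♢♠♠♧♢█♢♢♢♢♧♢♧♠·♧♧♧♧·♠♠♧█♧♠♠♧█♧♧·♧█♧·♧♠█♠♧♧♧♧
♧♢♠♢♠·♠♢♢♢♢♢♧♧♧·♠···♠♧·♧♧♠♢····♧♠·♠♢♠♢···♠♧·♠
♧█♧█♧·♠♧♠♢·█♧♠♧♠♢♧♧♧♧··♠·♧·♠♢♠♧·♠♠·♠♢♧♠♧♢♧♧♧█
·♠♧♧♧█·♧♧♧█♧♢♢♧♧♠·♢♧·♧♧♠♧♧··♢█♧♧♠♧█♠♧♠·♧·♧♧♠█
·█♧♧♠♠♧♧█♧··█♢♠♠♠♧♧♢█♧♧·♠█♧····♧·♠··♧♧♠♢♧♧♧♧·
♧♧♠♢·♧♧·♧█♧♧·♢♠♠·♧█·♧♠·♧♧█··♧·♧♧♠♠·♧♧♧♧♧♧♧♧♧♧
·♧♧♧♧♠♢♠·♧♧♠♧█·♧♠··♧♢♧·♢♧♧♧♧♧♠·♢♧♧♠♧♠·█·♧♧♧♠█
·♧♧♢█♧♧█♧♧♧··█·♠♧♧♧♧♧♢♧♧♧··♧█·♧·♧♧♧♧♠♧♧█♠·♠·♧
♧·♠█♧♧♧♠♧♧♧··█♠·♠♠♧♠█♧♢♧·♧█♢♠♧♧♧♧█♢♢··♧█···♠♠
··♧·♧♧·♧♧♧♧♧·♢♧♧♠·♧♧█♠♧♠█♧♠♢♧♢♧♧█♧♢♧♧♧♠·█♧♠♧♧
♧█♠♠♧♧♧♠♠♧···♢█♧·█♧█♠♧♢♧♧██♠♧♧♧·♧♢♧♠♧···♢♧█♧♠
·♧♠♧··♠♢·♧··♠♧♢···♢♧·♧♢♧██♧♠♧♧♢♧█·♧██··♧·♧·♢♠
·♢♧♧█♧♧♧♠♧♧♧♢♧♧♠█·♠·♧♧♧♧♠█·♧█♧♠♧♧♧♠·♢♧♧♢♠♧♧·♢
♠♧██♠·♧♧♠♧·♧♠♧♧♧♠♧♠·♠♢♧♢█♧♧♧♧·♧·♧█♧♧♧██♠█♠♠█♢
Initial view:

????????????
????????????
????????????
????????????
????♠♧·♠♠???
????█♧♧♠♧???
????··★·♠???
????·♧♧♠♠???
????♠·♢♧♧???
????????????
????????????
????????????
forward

????????????
????????????
????????????
????????????
????··♧♠·???
????♠♧·♠♠???
????█♧★♠♧???
????··♧·♠???
????·♧♧♠♠???
????♠·♢♧♧???
????????????
????????????

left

????????????
????????????
????????????
????????????
????···♧♠·??
????♢♠♧·♠♠??
????♢█★♧♠♧??
????···♧·♠??
????♧·♧♧♠♠??
?????♠·♢♧♧??
????????????
????????????

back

????????????
????????????
????????????
????···♧♠·??
????♢♠♧·♠♠??
????♢█♧♧♠♧??
????··★♧·♠??
????♧·♧♧♠♠??
????♧♠·♢♧♧??
????????????
????????????
????????????

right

????????????
????????????
????????????
???···♧♠·???
???♢♠♧·♠♠???
???♢█♧♧♠♧???
???···★·♠???
???♧·♧♧♠♠???
???♧♠·♢♧♧???
????????????
????????????
????????????

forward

????????????
????????????
????????????
????????????
???···♧♠·???
???♢♠♧·♠♠???
???♢█♧★♠♧???
???···♧·♠???
???♧·♧♧♠♠???
???♧♠·♢♧♧???
????????????
????????????

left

????????????
????????????
????????????
????????????
????···♧♠·??
????♢♠♧·♠♠??
????♢█★♧♠♧??
????···♧·♠??
????♧·♧♧♠♠??
????♧♠·♢♧♧??
????????????
????????????

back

????????????
????????????
????????????
????···♧♠·??
????♢♠♧·♠♠??
????♢█♧♧♠♧??
????··★♧·♠??
????♧·♧♧♠♠??
????♧♠·♢♧♧??
????????????
????????????
????????????

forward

????????????
????????????
????????????
????????????
????···♧♠·??
????♢♠♧·♠♠??
????♢█★♧♠♧??
????···♧·♠??
????♧·♧♧♠♠??
????♧♠·♢♧♧??
????????????
????????????


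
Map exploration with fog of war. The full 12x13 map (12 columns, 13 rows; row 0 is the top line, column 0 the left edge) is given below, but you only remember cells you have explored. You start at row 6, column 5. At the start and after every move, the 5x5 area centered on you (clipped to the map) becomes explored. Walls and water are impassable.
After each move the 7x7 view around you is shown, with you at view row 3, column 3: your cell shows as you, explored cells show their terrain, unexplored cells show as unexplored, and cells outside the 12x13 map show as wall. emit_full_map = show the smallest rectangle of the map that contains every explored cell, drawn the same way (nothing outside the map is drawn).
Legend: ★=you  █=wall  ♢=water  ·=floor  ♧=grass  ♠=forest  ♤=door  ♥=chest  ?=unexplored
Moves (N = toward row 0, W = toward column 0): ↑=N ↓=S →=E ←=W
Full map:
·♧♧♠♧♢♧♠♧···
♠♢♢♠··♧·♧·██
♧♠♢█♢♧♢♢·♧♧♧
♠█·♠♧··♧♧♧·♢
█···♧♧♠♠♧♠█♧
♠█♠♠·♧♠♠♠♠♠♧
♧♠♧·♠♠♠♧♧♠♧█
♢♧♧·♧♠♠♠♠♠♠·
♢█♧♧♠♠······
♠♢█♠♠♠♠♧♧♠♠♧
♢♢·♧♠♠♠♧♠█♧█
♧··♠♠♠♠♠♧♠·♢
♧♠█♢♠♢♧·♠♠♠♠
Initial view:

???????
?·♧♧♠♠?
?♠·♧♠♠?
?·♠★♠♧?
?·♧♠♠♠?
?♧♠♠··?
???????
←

???????
?··♧♧♠♠
?♠♠·♧♠♠
?♧·★♠♠♧
?♧·♧♠♠♠
?♧♧♠♠··
???????

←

???????
?···♧♧♠
?█♠♠·♧♠
?♠♧★♠♠♠
?♧♧·♧♠♠
?█♧♧♠♠·
???????

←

█??????
██···♧♧
█♠█♠♠·♧
█♧♠★·♠♠
█♢♧♧·♧♠
█♢█♧♧♠♠
█??????

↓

██···♧♧
█♠█♠♠·♧
█♧♠♧·♠♠
█♢♧★·♧♠
█♢█♧♧♠♠
█♠♢█♠♠?
█??????

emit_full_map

█···♧♧♠♠
♠█♠♠·♧♠♠
♧♠♧·♠♠♠♧
♢♧★·♧♠♠♠
♢█♧♧♠♠··
♠♢█♠♠???

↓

█♠█♠♠·♧
█♧♠♧·♠♠
█♢♧♧·♧♠
█♢█★♧♠♠
█♠♢█♠♠?
█♢♢·♧♠?
█??????

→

♠█♠♠·♧♠
♧♠♧·♠♠♠
♢♧♧·♧♠♠
♢█♧★♠♠·
♠♢█♠♠♠?
♢♢·♧♠♠?
???????

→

█♠♠·♧♠♠
♠♧·♠♠♠♧
♧♧·♧♠♠♠
█♧♧★♠··
♢█♠♠♠♠?
♢·♧♠♠♠?
???????

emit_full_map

█···♧♧♠♠
♠█♠♠·♧♠♠
♧♠♧·♠♠♠♧
♢♧♧·♧♠♠♠
♢█♧♧★♠··
♠♢█♠♠♠♠?
♢♢·♧♠♠♠?


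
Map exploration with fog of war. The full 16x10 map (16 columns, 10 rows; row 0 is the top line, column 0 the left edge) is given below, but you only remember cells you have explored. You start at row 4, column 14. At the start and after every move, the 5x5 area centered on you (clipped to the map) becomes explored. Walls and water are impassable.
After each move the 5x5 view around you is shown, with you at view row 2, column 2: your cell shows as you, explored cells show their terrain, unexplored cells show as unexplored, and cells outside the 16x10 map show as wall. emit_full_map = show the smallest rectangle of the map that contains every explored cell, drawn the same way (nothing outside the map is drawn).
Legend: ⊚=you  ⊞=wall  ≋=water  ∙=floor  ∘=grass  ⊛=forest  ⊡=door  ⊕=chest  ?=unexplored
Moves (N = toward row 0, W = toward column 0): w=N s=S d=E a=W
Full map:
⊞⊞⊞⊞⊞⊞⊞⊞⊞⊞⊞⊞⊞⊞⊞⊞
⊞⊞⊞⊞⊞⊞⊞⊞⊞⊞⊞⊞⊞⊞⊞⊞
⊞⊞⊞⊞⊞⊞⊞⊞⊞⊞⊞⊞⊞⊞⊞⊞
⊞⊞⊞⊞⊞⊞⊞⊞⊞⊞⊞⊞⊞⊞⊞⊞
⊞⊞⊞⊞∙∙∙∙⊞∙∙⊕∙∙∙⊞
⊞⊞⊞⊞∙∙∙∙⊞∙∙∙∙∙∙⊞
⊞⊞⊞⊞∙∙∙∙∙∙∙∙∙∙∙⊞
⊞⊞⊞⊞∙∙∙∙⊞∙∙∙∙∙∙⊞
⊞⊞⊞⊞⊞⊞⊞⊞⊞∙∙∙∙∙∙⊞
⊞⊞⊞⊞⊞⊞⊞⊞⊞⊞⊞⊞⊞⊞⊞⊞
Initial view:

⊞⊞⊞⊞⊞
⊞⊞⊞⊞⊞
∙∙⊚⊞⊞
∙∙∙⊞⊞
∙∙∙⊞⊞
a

⊞⊞⊞⊞⊞
⊞⊞⊞⊞⊞
⊕∙⊚∙⊞
∙∙∙∙⊞
∙∙∙∙⊞

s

⊞⊞⊞⊞⊞
⊕∙∙∙⊞
∙∙⊚∙⊞
∙∙∙∙⊞
∙∙∙∙⊞

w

⊞⊞⊞⊞⊞
⊞⊞⊞⊞⊞
⊕∙⊚∙⊞
∙∙∙∙⊞
∙∙∙∙⊞

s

⊞⊞⊞⊞⊞
⊕∙∙∙⊞
∙∙⊚∙⊞
∙∙∙∙⊞
∙∙∙∙⊞

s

⊕∙∙∙⊞
∙∙∙∙⊞
∙∙⊚∙⊞
∙∙∙∙⊞
∙∙∙∙⊞

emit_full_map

⊞⊞⊞⊞⊞
⊞⊞⊞⊞⊞
⊕∙∙∙⊞
∙∙∙∙⊞
∙∙⊚∙⊞
∙∙∙∙⊞
∙∙∙∙⊞

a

∙⊕∙∙∙
∙∙∙∙∙
∙∙⊚∙∙
∙∙∙∙∙
∙∙∙∙∙

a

∙∙⊕∙∙
∙∙∙∙∙
∙∙⊚∙∙
∙∙∙∙∙
∙∙∙∙∙

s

∙∙∙∙∙
∙∙∙∙∙
∙∙⊚∙∙
∙∙∙∙∙
⊞⊞⊞⊞⊞

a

⊞∙∙∙∙
∙∙∙∙∙
⊞∙⊚∙∙
⊞∙∙∙∙
⊞⊞⊞⊞⊞

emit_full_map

???⊞⊞⊞⊞⊞
???⊞⊞⊞⊞⊞
?∙∙⊕∙∙∙⊞
⊞∙∙∙∙∙∙⊞
∙∙∙∙∙∙∙⊞
⊞∙⊚∙∙∙∙⊞
⊞∙∙∙∙∙∙⊞
⊞⊞⊞⊞⊞⊞??


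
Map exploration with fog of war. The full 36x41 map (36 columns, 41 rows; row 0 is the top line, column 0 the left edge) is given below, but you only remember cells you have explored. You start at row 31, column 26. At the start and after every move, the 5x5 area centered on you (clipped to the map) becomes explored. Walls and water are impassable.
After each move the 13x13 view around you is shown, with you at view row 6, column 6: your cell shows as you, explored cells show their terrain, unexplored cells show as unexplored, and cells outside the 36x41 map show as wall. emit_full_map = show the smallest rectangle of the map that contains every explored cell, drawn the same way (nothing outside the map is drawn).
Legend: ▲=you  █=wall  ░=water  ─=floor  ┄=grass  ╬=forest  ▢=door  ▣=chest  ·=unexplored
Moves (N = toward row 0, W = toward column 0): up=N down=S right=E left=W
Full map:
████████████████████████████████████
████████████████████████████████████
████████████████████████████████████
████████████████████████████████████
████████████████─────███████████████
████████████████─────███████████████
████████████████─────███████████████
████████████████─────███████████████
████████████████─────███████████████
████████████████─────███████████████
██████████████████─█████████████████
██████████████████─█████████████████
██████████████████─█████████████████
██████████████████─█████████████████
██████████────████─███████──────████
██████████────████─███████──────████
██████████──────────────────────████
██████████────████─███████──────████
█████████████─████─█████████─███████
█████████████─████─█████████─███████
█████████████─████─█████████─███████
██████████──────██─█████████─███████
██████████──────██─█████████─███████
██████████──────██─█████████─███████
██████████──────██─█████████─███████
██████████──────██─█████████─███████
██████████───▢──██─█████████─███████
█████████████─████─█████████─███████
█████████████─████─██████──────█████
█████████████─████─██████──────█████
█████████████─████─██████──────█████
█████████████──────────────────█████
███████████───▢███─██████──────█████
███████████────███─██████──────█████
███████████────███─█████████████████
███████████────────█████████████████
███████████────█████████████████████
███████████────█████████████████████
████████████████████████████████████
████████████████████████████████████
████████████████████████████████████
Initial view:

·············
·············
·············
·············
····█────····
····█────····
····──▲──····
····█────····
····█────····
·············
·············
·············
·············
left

·············
·············
·············
·············
····██────···
····██────···
····──▲───···
····██────···
····██────···
·············
·············
·············
·············

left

·············
·············
·············
·············
····███────··
····███────··
····──▲────··
····███────··
····███────··
·············
·············
·············
·············

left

·············
·············
·············
·············
····████────·
····████────·
····──▲─────·
····████────·
····████────·
·············
·············
·············
·············

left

·············
·············
·············
·············
····█████────
····█████────
····──▲──────
····█████────
····█████────
·············
·············
·············
·············

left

·············
·············
·············
·············
····██████───
····██████───
····──▲──────
····██████───
····██████───
·············
·············
·············
·············

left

·············
·············
·············
·············
····─██████──
····─██████──
····──▲──────
····─██████──
····─██████──
·············
·············
·············
·············

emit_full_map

─██████────
─██████────
──▲────────
─██████────
─██████────

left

·············
·············
·············
·············
····█─██████─
····█─██████─
····──▲──────
····█─██████─
····█─██████─
·············
·············
·············
·············

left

·············
·············
·············
·············
····██─██████
····██─██████
····──▲──────
····██─██████
····██─██████
·············
·············
·············
·············

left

·············
·············
·············
·············
····███─█████
····███─█████
····──▲──────
····███─█████
····███─█████
·············
·············
·············
·············

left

·············
·············
·············
·············
····████─████
····████─████
····──▲──────
····▢███─████
····─███─████
·············
·············
·············
·············

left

·············
·············
·············
·············
····─████─███
····─████─███
····──▲──────
····─▢███─███
····──███─███
·············
·············
·············
·············

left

·············
·············
·············
·············
····█─████─██
····█─████─██
····█─▲──────
····──▢███─██
····───███─██
·············
·············
·············
·············

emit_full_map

█─████─██████────
█─████─██████────
█─▲──────────────
──▢███─██████────
───███─██████────

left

·············
·············
·············
·············
····██─████─█
····██─████─█
····██▲──────
····───▢███─█
····────███─█
·············
·············
·············
·············

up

·············
·············
·············
·············
····██─██····
····██─████─█
····██▲████─█
····██───────
····───▢███─█
····────███─█
·············
·············
·············

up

·············
·············
·············
·············
····██─██····
····██─██····
····██▲████─█
····██─████─█
····██───────
····───▢███─█
····────███─█
·············
·············

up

·············
·············
·············
·············
····──▢──····
····██─██····
····██▲██····
····██─████─█
····██─████─█
····██───────
····───▢███─█
····────███─█
·············

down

·············
·············
·············
····──▢──····
····██─██····
····██─██····
····██▲████─█
····██─████─█
····██───────
····───▢███─█
····────███─█
·············
·············

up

·············
·············
·············
·············
····──▢──····
····██─██····
····██▲██····
····██─████─█
····██─████─█
····██───────
····───▢███─█
····────███─█
·············

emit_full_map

──▢──·············
██─██·············
██▲██·············
██─████─██████────
██─████─██████────
██────────────────
───▢███─██████────
────███─██████────


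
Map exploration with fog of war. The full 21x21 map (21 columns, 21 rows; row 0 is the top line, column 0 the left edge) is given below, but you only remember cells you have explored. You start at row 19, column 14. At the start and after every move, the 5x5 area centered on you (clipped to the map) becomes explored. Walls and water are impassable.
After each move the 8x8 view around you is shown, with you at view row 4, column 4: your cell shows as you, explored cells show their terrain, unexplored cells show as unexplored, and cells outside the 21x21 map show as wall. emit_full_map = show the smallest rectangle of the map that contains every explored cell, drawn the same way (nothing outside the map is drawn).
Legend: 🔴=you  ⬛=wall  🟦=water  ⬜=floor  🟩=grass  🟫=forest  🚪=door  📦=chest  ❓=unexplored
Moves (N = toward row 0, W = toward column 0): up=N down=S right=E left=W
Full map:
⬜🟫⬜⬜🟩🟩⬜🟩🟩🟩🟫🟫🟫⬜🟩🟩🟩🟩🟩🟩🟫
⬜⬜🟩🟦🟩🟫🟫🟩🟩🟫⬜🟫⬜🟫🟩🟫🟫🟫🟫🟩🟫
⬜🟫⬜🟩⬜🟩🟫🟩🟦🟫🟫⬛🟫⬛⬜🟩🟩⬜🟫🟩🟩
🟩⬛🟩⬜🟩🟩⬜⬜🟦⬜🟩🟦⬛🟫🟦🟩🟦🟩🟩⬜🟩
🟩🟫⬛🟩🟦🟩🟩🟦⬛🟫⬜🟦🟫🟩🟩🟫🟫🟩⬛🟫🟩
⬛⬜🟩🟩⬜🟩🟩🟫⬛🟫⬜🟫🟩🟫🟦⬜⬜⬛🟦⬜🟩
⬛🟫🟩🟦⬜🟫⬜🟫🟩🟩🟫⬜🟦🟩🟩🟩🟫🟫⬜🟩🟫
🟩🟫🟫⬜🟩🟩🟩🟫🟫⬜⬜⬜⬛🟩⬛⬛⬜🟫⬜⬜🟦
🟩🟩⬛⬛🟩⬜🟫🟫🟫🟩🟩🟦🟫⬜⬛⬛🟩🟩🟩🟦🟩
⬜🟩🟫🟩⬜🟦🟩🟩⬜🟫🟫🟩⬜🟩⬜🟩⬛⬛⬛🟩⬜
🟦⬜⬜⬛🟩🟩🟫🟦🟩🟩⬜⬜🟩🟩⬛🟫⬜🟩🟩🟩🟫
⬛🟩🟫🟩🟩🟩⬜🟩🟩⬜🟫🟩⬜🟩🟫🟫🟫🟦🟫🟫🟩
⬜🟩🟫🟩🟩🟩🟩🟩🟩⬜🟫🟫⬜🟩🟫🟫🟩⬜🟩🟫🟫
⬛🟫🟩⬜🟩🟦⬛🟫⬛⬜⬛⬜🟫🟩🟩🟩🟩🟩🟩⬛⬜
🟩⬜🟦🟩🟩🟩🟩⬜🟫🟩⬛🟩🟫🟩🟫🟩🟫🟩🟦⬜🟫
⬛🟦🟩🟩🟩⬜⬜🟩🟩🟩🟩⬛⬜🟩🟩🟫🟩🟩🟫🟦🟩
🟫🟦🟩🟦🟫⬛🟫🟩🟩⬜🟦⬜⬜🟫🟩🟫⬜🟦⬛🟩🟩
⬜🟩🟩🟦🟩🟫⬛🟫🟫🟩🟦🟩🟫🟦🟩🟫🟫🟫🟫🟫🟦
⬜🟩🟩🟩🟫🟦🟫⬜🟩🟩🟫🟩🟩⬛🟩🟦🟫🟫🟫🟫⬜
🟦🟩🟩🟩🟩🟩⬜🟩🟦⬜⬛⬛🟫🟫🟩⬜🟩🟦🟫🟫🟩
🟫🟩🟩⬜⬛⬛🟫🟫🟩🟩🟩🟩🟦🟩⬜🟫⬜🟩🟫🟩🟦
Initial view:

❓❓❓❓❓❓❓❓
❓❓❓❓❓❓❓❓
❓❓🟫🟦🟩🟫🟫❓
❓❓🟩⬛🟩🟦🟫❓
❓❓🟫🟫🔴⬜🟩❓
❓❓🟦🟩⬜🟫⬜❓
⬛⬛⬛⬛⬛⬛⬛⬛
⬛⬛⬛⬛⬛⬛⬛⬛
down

❓❓❓❓❓❓❓❓
❓❓🟫🟦🟩🟫🟫❓
❓❓🟩⬛🟩🟦🟫❓
❓❓🟫🟫🟩⬜🟩❓
❓❓🟦🟩🔴🟫⬜❓
⬛⬛⬛⬛⬛⬛⬛⬛
⬛⬛⬛⬛⬛⬛⬛⬛
⬛⬛⬛⬛⬛⬛⬛⬛

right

❓❓❓❓❓❓❓❓
❓🟫🟦🟩🟫🟫❓❓
❓🟩⬛🟩🟦🟫🟫❓
❓🟫🟫🟩⬜🟩🟦❓
❓🟦🟩⬜🔴⬜🟩❓
⬛⬛⬛⬛⬛⬛⬛⬛
⬛⬛⬛⬛⬛⬛⬛⬛
⬛⬛⬛⬛⬛⬛⬛⬛

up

❓❓❓❓❓❓❓❓
❓❓❓❓❓❓❓❓
❓🟫🟦🟩🟫🟫🟫❓
❓🟩⬛🟩🟦🟫🟫❓
❓🟫🟫🟩🔴🟩🟦❓
❓🟦🟩⬜🟫⬜🟩❓
⬛⬛⬛⬛⬛⬛⬛⬛
⬛⬛⬛⬛⬛⬛⬛⬛

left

❓❓❓❓❓❓❓❓
❓❓❓❓❓❓❓❓
❓❓🟫🟦🟩🟫🟫🟫
❓❓🟩⬛🟩🟦🟫🟫
❓❓🟫🟫🔴⬜🟩🟦
❓❓🟦🟩⬜🟫⬜🟩
⬛⬛⬛⬛⬛⬛⬛⬛
⬛⬛⬛⬛⬛⬛⬛⬛

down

❓❓❓❓❓❓❓❓
❓❓🟫🟦🟩🟫🟫🟫
❓❓🟩⬛🟩🟦🟫🟫
❓❓🟫🟫🟩⬜🟩🟦
❓❓🟦🟩🔴🟫⬜🟩
⬛⬛⬛⬛⬛⬛⬛⬛
⬛⬛⬛⬛⬛⬛⬛⬛
⬛⬛⬛⬛⬛⬛⬛⬛

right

❓❓❓❓❓❓❓❓
❓🟫🟦🟩🟫🟫🟫❓
❓🟩⬛🟩🟦🟫🟫❓
❓🟫🟫🟩⬜🟩🟦❓
❓🟦🟩⬜🔴⬜🟩❓
⬛⬛⬛⬛⬛⬛⬛⬛
⬛⬛⬛⬛⬛⬛⬛⬛
⬛⬛⬛⬛⬛⬛⬛⬛

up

❓❓❓❓❓❓❓❓
❓❓❓❓❓❓❓❓
❓🟫🟦🟩🟫🟫🟫❓
❓🟩⬛🟩🟦🟫🟫❓
❓🟫🟫🟩🔴🟩🟦❓
❓🟦🟩⬜🟫⬜🟩❓
⬛⬛⬛⬛⬛⬛⬛⬛
⬛⬛⬛⬛⬛⬛⬛⬛

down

❓❓❓❓❓❓❓❓
❓🟫🟦🟩🟫🟫🟫❓
❓🟩⬛🟩🟦🟫🟫❓
❓🟫🟫🟩⬜🟩🟦❓
❓🟦🟩⬜🔴⬜🟩❓
⬛⬛⬛⬛⬛⬛⬛⬛
⬛⬛⬛⬛⬛⬛⬛⬛
⬛⬛⬛⬛⬛⬛⬛⬛

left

❓❓❓❓❓❓❓❓
❓❓🟫🟦🟩🟫🟫🟫
❓❓🟩⬛🟩🟦🟫🟫
❓❓🟫🟫🟩⬜🟩🟦
❓❓🟦🟩🔴🟫⬜🟩
⬛⬛⬛⬛⬛⬛⬛⬛
⬛⬛⬛⬛⬛⬛⬛⬛
⬛⬛⬛⬛⬛⬛⬛⬛

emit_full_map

🟫🟦🟩🟫🟫🟫
🟩⬛🟩🟦🟫🟫
🟫🟫🟩⬜🟩🟦
🟦🟩🔴🟫⬜🟩
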